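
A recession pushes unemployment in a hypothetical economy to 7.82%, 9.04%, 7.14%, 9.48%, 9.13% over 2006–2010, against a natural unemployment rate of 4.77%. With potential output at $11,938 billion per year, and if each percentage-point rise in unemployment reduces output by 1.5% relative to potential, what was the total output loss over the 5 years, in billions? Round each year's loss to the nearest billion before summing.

Year 2006: gap = -1.5 × (7.82 - 4.77) = -4.575%, loss ≈ 11938 × 4.575/100 ≈ 546.
Year 2007: gap = -1.5 × (9.04 - 4.77) = -6.405%, loss ≈ 11938 × 6.405/100 ≈ 765.
Year 2008: gap = -1.5 × (7.14 - 4.77) = -3.555%, loss ≈ 11938 × 3.555/100 ≈ 424.
Year 2009: gap = -1.5 × (9.48 - 4.77) = -7.065%, loss ≈ 11938 × 7.065/100 ≈ 843.
Year 2010: gap = -1.5 × (9.13 - 4.77) = -6.54%, loss ≈ 11938 × 6.54/100 ≈ 781.
Total lost output = 546 + 765 + 424 + 843 + 781 = 3359 billion.

$3,359 billion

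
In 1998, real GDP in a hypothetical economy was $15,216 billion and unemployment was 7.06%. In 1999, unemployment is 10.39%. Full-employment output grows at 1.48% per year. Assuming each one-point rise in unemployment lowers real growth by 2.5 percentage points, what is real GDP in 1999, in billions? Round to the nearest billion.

$14,174 billion

Δu = 10.39 - 7.06 = 3.33 points.
Okun's law (growth form): g_Y = g_Y* - β × Δu = 1.48 - 2.5 × (3.33) = 1.48 - 8.325 = -6.845%.
Real GDP in the next year = 15216 × (1 - 6.845/100) = 15216 × 0.93155 ≈ 14174 billion.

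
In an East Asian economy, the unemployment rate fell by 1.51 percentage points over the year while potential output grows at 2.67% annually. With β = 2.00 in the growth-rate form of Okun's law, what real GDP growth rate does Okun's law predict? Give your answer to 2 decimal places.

5.69%

Growth-rate Okun's law: g_Y = g_Y* - β × Δu.
g_Y = 2.67 - 2.00 × (-1.51) = 2.67 + 3.02 = 5.69%, i.e. 5.69% to 2 d.p.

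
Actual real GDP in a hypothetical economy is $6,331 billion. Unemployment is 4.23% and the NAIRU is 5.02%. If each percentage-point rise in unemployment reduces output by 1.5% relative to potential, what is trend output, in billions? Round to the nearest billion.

Unemployment gap = 4.23 - 5.02 = -0.79 points, so output gap = -1.5 × (-0.79) = 1.185%.
Since Y = Y* × (1 + gap/100), Y* = 6331/1.01185 ≈ 6257 billion.

$6,257 billion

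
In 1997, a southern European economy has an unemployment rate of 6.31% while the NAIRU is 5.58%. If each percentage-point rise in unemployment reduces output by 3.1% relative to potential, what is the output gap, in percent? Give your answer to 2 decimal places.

-2.26%

The unemployment gap is 6.31 - 5.58 = 0.73 percentage points.
Okun's law gives an output gap of -3.1 × 0.73 = -2.263%, i.e. 2.26% below potential.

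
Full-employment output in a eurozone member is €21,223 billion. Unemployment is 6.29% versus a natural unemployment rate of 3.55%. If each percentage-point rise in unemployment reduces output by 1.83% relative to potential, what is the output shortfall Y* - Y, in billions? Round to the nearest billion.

€1,064 billion

Output gap = -1.83 × (6.29 - 3.55) = -1.83 × 2.74 = -5.0142%.
Actual GDP ≈ 21223 × 0.949858 ≈ 20159 billion, so the shortfall is 21223 - 20159 = 1064 billion.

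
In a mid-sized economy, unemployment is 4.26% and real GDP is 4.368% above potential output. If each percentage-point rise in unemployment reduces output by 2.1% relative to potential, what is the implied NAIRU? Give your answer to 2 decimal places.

6.34%

From Okun's law, u - u* = -(output gap)/β = -(4.368)/2.1 = -2.08 points.
So u* = 4.26 + 2.08 = 6.34%.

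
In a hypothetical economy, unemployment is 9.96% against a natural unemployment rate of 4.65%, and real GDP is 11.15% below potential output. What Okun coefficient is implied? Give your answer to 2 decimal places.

β ≈ 2.10

Okun's law: output gap = -β × (u - u*).
-11.15 = -β × (9.96 - 4.65) = -β × 5.31, so β = 11.15/5.31 = 2.10.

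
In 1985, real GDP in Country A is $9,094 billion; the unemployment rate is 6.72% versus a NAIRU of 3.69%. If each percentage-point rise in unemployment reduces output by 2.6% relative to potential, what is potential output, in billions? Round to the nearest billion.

Unemployment gap = 6.72 - 3.69 = 3.03 points, so output gap = -2.6 × 3.03 = -7.878%.
Since Y = Y* × (1 + gap/100), Y* = 9094/0.92122 ≈ 9872 billion.

$9,872 billion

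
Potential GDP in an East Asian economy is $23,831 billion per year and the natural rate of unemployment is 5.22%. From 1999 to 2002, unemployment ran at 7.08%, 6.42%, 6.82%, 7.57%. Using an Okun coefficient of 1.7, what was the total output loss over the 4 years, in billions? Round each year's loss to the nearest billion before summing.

Year 1999: gap = -1.7 × (7.08 - 5.22) = -3.162%, loss ≈ 23831 × 3.162/100 ≈ 754.
Year 2000: gap = -1.7 × (6.42 - 5.22) = -2.04%, loss ≈ 23831 × 2.04/100 ≈ 486.
Year 2001: gap = -1.7 × (6.82 - 5.22) = -2.72%, loss ≈ 23831 × 2.72/100 ≈ 648.
Year 2002: gap = -1.7 × (7.57 - 5.22) = -3.995%, loss ≈ 23831 × 3.995/100 ≈ 952.
Total lost output = 754 + 486 + 648 + 952 = 2840 billion.

$2,840 billion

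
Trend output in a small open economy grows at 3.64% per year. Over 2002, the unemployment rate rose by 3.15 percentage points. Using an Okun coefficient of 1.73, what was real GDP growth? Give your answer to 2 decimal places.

Growth-rate Okun's law: g_Y = g_Y* - β × Δu.
g_Y = 3.64 - 1.73 × (3.15) = 3.64 - 5.4495 = -1.8095%, i.e. -1.81% to 2 d.p.

-1.81%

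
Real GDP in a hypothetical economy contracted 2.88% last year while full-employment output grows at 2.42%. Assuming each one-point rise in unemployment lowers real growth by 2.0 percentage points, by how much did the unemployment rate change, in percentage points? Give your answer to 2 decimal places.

Growth-rate Okun's law: g_Y = g_Y* - β × Δu, so Δu = (g_Y* - g_Y)/β.
Δu = (2.42 + 2.88)/2.0 = 5.3/2.0 = 2.65 percentage points.

2.65 percentage points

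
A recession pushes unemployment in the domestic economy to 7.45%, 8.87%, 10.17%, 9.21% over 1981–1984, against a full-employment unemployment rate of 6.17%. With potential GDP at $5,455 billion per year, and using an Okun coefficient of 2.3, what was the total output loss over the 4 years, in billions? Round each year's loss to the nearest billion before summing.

Year 1981: gap = -2.3 × (7.45 - 6.17) = -2.944%, loss ≈ 5455 × 2.944/100 ≈ 161.
Year 1982: gap = -2.3 × (8.87 - 6.17) = -6.21%, loss ≈ 5455 × 6.21/100 ≈ 339.
Year 1983: gap = -2.3 × (10.17 - 6.17) = -9.2%, loss ≈ 5455 × 9.2/100 ≈ 502.
Year 1984: gap = -2.3 × (9.21 - 6.17) = -6.992%, loss ≈ 5455 × 6.992/100 ≈ 381.
Total lost output = 161 + 339 + 502 + 381 = 1383 billion.

$1,383 billion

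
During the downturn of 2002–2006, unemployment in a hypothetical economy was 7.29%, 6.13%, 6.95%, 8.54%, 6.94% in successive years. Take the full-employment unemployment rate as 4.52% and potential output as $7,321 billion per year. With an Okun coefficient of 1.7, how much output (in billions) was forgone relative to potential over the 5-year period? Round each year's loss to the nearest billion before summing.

Year 2002: gap = -1.7 × (7.29 - 4.52) = -4.709%, loss ≈ 7321 × 4.709/100 ≈ 345.
Year 2003: gap = -1.7 × (6.13 - 4.52) = -2.737%, loss ≈ 7321 × 2.737/100 ≈ 200.
Year 2004: gap = -1.7 × (6.95 - 4.52) = -4.131%, loss ≈ 7321 × 4.131/100 ≈ 302.
Year 2005: gap = -1.7 × (8.54 - 4.52) = -6.834%, loss ≈ 7321 × 6.834/100 ≈ 500.
Year 2006: gap = -1.7 × (6.94 - 4.52) = -4.114%, loss ≈ 7321 × 4.114/100 ≈ 301.
Total lost output = 345 + 200 + 302 + 500 + 301 = 1648 billion.

$1,648 billion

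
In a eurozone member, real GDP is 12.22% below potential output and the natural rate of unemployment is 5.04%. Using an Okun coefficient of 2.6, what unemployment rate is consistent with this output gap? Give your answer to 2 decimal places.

From Okun's law, u - u* = -(output gap)/β = -(-12.22)/2.6 = 4.7 points.
So u = 5.04 + 4.7 = 9.74%.

9.74%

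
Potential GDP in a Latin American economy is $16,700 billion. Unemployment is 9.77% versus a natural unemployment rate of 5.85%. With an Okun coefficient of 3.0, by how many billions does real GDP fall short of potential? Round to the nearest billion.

$1,964 billion

Output gap = -3.0 × (9.77 - 5.85) = -3 × 3.92 = -11.76%.
Actual GDP ≈ 16700 × 0.8824 ≈ 14736 billion, so the shortfall is 16700 - 14736 = 1964 billion.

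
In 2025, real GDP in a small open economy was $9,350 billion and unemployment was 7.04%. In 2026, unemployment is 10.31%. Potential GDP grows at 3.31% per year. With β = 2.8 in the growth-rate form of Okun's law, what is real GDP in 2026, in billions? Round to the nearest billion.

$8,803 billion

Δu = 10.31 - 7.04 = 3.27 points.
Okun's law (growth form): g_Y = g_Y* - β × Δu = 3.31 - 2.8 × (3.27) = 3.31 - 9.156 = -5.846%.
Real GDP in the next year = 9350 × (1 - 5.846/100) = 9350 × 0.94154 ≈ 8803 billion.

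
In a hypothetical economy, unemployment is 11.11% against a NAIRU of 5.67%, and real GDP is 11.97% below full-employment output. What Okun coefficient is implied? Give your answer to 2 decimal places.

β ≈ 2.20

Okun's law: output gap = -β × (u - u*).
-11.97 = -β × (11.11 - 5.67) = -β × 5.44, so β = 11.97/5.44 = 2.20.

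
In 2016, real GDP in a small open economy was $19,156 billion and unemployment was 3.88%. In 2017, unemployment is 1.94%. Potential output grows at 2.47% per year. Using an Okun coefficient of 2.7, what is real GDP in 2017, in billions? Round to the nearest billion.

$20,633 billion

Δu = 1.94 - 3.88 = -1.94 points.
Okun's law (growth form): g_Y = g_Y* - β × Δu = 2.47 - 2.7 × (-1.94) = 2.47 + 5.238 = 7.708%.
Real GDP in the next year = 19156 × (1 + 7.708/100) = 19156 × 1.07708 ≈ 20633 billion.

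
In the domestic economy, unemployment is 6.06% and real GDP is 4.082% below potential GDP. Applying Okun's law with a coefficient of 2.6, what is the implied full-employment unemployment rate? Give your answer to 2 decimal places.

4.49%

From Okun's law, u - u* = -(output gap)/β = -(-4.082)/2.6 = 1.57 points.
So u* = 6.06 - 1.57 = 4.49%.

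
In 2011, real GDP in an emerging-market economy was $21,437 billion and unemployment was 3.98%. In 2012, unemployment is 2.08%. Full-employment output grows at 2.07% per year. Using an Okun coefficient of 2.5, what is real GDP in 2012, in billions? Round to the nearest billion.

$22,899 billion

Δu = 2.08 - 3.98 = -1.9 points.
Okun's law (growth form): g_Y = g_Y* - β × Δu = 2.07 - 2.5 × (-1.90) = 2.07 + 4.75 = 6.82%.
Real GDP in the next year = 21437 × (1 + 6.82/100) = 21437 × 1.0682 ≈ 22899 billion.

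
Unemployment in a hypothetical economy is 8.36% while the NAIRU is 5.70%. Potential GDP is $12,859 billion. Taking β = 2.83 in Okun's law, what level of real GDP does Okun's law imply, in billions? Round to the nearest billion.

$11,891 billion

Unemployment gap = 8.36 - 5.7 = 2.66 points, so the output gap is -2.83 × 2.66 = -7.5278%.
Actual GDP = 12859 × (1 - 7.5278/100) = 12859 × 0.924722 ≈ 11891 billion.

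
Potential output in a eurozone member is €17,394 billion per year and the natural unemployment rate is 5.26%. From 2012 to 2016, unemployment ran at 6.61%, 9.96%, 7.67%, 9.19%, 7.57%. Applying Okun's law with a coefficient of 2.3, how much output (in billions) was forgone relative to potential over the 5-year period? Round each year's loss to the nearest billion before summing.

€5,880 billion

Year 2012: gap = -2.3 × (6.61 - 5.26) = -3.105%, loss ≈ 17394 × 3.105/100 ≈ 540.
Year 2013: gap = -2.3 × (9.96 - 5.26) = -10.81%, loss ≈ 17394 × 10.81/100 ≈ 1880.
Year 2014: gap = -2.3 × (7.67 - 5.26) = -5.543%, loss ≈ 17394 × 5.543/100 ≈ 964.
Year 2015: gap = -2.3 × (9.19 - 5.26) = -9.039%, loss ≈ 17394 × 9.039/100 ≈ 1572.
Year 2016: gap = -2.3 × (7.57 - 5.26) = -5.313%, loss ≈ 17394 × 5.313/100 ≈ 924.
Total lost output = 540 + 1880 + 964 + 1572 + 924 = 5880 billion.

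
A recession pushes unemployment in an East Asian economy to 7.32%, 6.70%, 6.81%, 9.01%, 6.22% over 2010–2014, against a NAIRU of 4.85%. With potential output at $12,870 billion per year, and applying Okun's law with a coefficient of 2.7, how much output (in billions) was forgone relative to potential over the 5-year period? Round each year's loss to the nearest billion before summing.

Year 2010: gap = -2.7 × (7.32 - 4.85) = -6.669%, loss ≈ 12870 × 6.669/100 ≈ 858.
Year 2011: gap = -2.7 × (6.7 - 4.85) = -4.995%, loss ≈ 12870 × 4.995/100 ≈ 643.
Year 2012: gap = -2.7 × (6.81 - 4.85) = -5.292%, loss ≈ 12870 × 5.292/100 ≈ 681.
Year 2013: gap = -2.7 × (9.01 - 4.85) = -11.232%, loss ≈ 12870 × 11.232/100 ≈ 1446.
Year 2014: gap = -2.7 × (6.22 - 4.85) = -3.699%, loss ≈ 12870 × 3.699/100 ≈ 476.
Total lost output = 858 + 643 + 681 + 1446 + 476 = 4104 billion.

$4,104 billion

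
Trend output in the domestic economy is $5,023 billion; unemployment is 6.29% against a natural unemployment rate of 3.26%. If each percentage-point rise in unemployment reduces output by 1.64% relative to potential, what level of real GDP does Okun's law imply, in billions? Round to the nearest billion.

Unemployment gap = 6.29 - 3.26 = 3.03 points, so the output gap is -1.64 × 3.03 = -4.9692%.
Actual GDP = 5023 × (1 - 4.9692/100) = 5023 × 0.950308 ≈ 4773 billion.

$4,773 billion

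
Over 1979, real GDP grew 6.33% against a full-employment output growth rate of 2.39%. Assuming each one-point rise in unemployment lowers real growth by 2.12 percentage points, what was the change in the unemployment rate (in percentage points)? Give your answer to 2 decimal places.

-1.86 percentage points

Growth-rate Okun's law: g_Y = g_Y* - β × Δu, so Δu = (g_Y* - g_Y)/β.
Δu = (2.39 - 6.33)/2.12 = -3.94/2.12 = -1.86 percentage points.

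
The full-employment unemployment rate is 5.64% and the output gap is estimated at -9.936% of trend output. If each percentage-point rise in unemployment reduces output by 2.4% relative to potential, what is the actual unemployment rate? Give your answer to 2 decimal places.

9.78%

From Okun's law, u - u* = -(output gap)/β = -(-9.936)/2.4 = 4.14 points.
So u = 5.64 + 4.14 = 9.78%.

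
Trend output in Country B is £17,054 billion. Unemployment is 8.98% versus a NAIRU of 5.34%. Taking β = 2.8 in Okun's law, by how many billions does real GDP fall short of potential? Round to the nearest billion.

£1,738 billion

Output gap = -2.8 × (8.98 - 5.34) = -2.8 × 3.64 = -10.192%.
Actual GDP ≈ 17054 × 0.89808 ≈ 15316 billion, so the shortfall is 17054 - 15316 = 1738 billion.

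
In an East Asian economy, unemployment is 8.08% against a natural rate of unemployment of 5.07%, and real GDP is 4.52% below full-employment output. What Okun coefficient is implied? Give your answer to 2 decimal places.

Okun's law: output gap = -β × (u - u*).
-4.52 = -β × (8.08 - 5.07) = -β × 3.01, so β = 4.52/3.01 = 1.50.

β ≈ 1.50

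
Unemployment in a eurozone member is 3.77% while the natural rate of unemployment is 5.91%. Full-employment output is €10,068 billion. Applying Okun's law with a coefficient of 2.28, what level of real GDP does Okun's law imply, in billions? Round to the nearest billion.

€10,559 billion

Unemployment gap = 3.77 - 5.91 = -2.14 points, so the output gap is -2.28 × (-2.14) = 4.8792%.
Actual GDP = 10068 × (1 + 4.8792/100) = 10068 × 1.048792 ≈ 10559 billion.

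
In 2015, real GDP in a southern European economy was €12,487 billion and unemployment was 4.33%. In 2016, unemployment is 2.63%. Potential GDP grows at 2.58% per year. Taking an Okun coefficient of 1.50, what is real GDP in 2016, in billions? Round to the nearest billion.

€13,128 billion

Δu = 2.63 - 4.33 = -1.7 points.
Okun's law (growth form): g_Y = g_Y* - β × Δu = 2.58 - 1.50 × (-1.70) = 2.58 + 2.55 = 5.13%.
Real GDP in the next year = 12487 × (1 + 5.13/100) = 12487 × 1.0513 ≈ 13128 billion.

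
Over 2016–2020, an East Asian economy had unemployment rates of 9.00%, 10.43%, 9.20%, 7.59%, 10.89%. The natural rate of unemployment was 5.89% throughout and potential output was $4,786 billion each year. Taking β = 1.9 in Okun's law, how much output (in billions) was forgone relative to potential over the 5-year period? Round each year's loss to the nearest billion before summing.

Year 2016: gap = -1.9 × (9 - 5.89) = -5.909%, loss ≈ 4786 × 5.909/100 ≈ 283.
Year 2017: gap = -1.9 × (10.43 - 5.89) = -8.626%, loss ≈ 4786 × 8.626/100 ≈ 413.
Year 2018: gap = -1.9 × (9.2 - 5.89) = -6.289%, loss ≈ 4786 × 6.289/100 ≈ 301.
Year 2019: gap = -1.9 × (7.59 - 5.89) = -3.23%, loss ≈ 4786 × 3.23/100 ≈ 155.
Year 2020: gap = -1.9 × (10.89 - 5.89) = -9.5%, loss ≈ 4786 × 9.5/100 ≈ 455.
Total lost output = 283 + 413 + 301 + 155 + 455 = 1607 billion.

$1,607 billion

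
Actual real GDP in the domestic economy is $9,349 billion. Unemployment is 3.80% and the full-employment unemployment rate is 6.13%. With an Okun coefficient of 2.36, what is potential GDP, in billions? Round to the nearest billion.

Unemployment gap = 3.8 - 6.13 = -2.33 points, so output gap = -2.36 × (-2.33) = 5.4988%.
Since Y = Y* × (1 + gap/100), Y* = 9349/1.054988 ≈ 8862 billion.

$8,862 billion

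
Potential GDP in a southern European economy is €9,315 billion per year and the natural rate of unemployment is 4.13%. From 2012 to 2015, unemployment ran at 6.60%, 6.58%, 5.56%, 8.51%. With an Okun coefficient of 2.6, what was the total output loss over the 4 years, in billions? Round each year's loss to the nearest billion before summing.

Year 2012: gap = -2.6 × (6.6 - 4.13) = -6.422%, loss ≈ 9315 × 6.422/100 ≈ 598.
Year 2013: gap = -2.6 × (6.58 - 4.13) = -6.37%, loss ≈ 9315 × 6.37/100 ≈ 593.
Year 2014: gap = -2.6 × (5.56 - 4.13) = -3.718%, loss ≈ 9315 × 3.718/100 ≈ 346.
Year 2015: gap = -2.6 × (8.51 - 4.13) = -11.388%, loss ≈ 9315 × 11.388/100 ≈ 1061.
Total lost output = 598 + 593 + 346 + 1061 = 2598 billion.

€2,598 billion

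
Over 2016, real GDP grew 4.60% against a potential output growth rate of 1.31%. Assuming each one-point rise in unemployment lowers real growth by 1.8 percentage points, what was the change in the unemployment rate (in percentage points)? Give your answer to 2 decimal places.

Growth-rate Okun's law: g_Y = g_Y* - β × Δu, so Δu = (g_Y* - g_Y)/β.
Δu = (1.31 - 4.6)/1.8 = -3.29/1.8 = -1.83 percentage points.

-1.83 percentage points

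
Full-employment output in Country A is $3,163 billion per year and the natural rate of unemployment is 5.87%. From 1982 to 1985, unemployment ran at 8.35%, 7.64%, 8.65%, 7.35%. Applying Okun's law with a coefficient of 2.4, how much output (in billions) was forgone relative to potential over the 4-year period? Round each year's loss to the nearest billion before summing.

$645 billion

Year 1982: gap = -2.4 × (8.35 - 5.87) = -5.952%, loss ≈ 3163 × 5.952/100 ≈ 188.
Year 1983: gap = -2.4 × (7.64 - 5.87) = -4.248%, loss ≈ 3163 × 4.248/100 ≈ 134.
Year 1984: gap = -2.4 × (8.65 - 5.87) = -6.672%, loss ≈ 3163 × 6.672/100 ≈ 211.
Year 1985: gap = -2.4 × (7.35 - 5.87) = -3.552%, loss ≈ 3163 × 3.552/100 ≈ 112.
Total lost output = 188 + 134 + 211 + 112 = 645 billion.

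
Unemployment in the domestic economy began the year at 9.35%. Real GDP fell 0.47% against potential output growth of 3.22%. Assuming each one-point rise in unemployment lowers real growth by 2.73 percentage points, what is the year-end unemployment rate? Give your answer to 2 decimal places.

Growth-rate Okun's law: g_Y = g_Y* - β × Δu, so Δu = (g_Y* - g_Y)/β.
Δu = (3.22 + 0.47)/2.73 = 3.69/2.73 = 1.35 percentage points.
Year-end unemployment = 9.35 + 1.35 = 10.70%.

10.70%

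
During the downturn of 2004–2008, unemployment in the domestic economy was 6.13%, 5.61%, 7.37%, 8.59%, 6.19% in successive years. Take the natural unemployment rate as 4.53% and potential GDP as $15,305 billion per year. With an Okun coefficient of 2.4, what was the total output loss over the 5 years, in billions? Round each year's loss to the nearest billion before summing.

$4,129 billion

Year 2004: gap = -2.4 × (6.13 - 4.53) = -3.84%, loss ≈ 15305 × 3.84/100 ≈ 588.
Year 2005: gap = -2.4 × (5.61 - 4.53) = -2.592%, loss ≈ 15305 × 2.592/100 ≈ 397.
Year 2006: gap = -2.4 × (7.37 - 4.53) = -6.816%, loss ≈ 15305 × 6.816/100 ≈ 1043.
Year 2007: gap = -2.4 × (8.59 - 4.53) = -9.744%, loss ≈ 15305 × 9.744/100 ≈ 1491.
Year 2008: gap = -2.4 × (6.19 - 4.53) = -3.984%, loss ≈ 15305 × 3.984/100 ≈ 610.
Total lost output = 588 + 397 + 1043 + 1491 + 610 = 4129 billion.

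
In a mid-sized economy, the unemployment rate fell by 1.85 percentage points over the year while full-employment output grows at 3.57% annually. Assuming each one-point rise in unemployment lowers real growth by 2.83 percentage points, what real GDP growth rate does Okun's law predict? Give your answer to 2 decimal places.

Growth-rate Okun's law: g_Y = g_Y* - β × Δu.
g_Y = 3.57 - 2.83 × (-1.85) = 3.57 + 5.2355 = 8.8055%, i.e. 8.81% to 2 d.p.

8.81%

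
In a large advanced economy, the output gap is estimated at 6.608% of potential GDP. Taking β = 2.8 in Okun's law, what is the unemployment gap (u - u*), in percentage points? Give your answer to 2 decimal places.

Okun's law: output gap = -β × (u - u*), so u - u* = -(output gap)/β.
u - u* = -(6.608)/2.8 = -2.36 percentage points.

-2.36 percentage points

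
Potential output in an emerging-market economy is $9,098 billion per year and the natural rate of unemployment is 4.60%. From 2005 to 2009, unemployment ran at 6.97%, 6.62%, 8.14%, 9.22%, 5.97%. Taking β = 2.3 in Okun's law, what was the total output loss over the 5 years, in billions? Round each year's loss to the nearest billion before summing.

$2,914 billion

Year 2005: gap = -2.3 × (6.97 - 4.6) = -5.451%, loss ≈ 9098 × 5.451/100 ≈ 496.
Year 2006: gap = -2.3 × (6.62 - 4.6) = -4.646%, loss ≈ 9098 × 4.646/100 ≈ 423.
Year 2007: gap = -2.3 × (8.14 - 4.6) = -8.142%, loss ≈ 9098 × 8.142/100 ≈ 741.
Year 2008: gap = -2.3 × (9.22 - 4.6) = -10.626%, loss ≈ 9098 × 10.626/100 ≈ 967.
Year 2009: gap = -2.3 × (5.97 - 4.6) = -3.151%, loss ≈ 9098 × 3.151/100 ≈ 287.
Total lost output = 496 + 423 + 741 + 967 + 287 = 2914 billion.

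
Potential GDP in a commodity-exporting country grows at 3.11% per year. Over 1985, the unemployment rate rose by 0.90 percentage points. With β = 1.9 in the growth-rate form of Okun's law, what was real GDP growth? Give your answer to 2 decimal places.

Growth-rate Okun's law: g_Y = g_Y* - β × Δu.
g_Y = 3.11 - 1.9 × (0.90) = 3.11 - 1.71 = 1.4%, i.e. 1.40% to 2 d.p.

1.40%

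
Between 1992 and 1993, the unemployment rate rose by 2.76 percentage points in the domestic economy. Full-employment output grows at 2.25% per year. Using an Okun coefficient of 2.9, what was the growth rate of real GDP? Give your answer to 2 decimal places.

Growth-rate Okun's law: g_Y = g_Y* - β × Δu.
g_Y = 2.25 - 2.9 × (2.76) = 2.25 - 8.004 = -5.754%, i.e. -5.75% to 2 d.p.

-5.75%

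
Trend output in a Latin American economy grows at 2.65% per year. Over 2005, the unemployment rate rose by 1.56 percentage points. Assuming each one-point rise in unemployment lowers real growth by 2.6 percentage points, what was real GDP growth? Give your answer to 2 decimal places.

-1.41%

Growth-rate Okun's law: g_Y = g_Y* - β × Δu.
g_Y = 2.65 - 2.6 × (1.56) = 2.65 - 4.056 = -1.406%, i.e. -1.41% to 2 d.p.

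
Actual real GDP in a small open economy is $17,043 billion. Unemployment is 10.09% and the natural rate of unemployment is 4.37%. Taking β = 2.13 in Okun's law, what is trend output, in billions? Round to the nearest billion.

$19,408 billion

Unemployment gap = 10.09 - 4.37 = 5.72 points, so output gap = -2.13 × 5.72 = -12.1836%.
Since Y = Y* × (1 + gap/100), Y* = 17043/0.878164 ≈ 19408 billion.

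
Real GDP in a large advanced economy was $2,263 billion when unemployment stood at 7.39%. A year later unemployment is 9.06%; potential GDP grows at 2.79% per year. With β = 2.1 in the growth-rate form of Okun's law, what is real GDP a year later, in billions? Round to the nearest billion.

Δu = 9.06 - 7.39 = 1.67 points.
Okun's law (growth form): g_Y = g_Y* - β × Δu = 2.79 - 2.1 × (1.67) = 2.79 - 3.507 = -0.717%.
Real GDP in the next year = 2263 × (1 - 0.717/100) = 2263 × 0.99283 ≈ 2247 billion.

$2,247 billion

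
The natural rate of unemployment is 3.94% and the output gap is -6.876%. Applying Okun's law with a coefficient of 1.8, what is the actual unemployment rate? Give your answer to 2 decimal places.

7.76%

From Okun's law, u - u* = -(output gap)/β = -(-6.876)/1.8 = 3.82 points.
So u = 3.94 + 3.82 = 7.76%.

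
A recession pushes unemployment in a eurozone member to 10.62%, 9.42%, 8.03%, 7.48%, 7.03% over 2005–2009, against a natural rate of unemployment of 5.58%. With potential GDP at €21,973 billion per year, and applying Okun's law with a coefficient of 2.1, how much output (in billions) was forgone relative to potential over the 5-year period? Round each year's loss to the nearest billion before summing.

€6,775 billion

Year 2005: gap = -2.1 × (10.62 - 5.58) = -10.584%, loss ≈ 21973 × 10.584/100 ≈ 2326.
Year 2006: gap = -2.1 × (9.42 - 5.58) = -8.064%, loss ≈ 21973 × 8.064/100 ≈ 1772.
Year 2007: gap = -2.1 × (8.03 - 5.58) = -5.145%, loss ≈ 21973 × 5.145/100 ≈ 1131.
Year 2008: gap = -2.1 × (7.48 - 5.58) = -3.99%, loss ≈ 21973 × 3.99/100 ≈ 877.
Year 2009: gap = -2.1 × (7.03 - 5.58) = -3.045%, loss ≈ 21973 × 3.045/100 ≈ 669.
Total lost output = 2326 + 1772 + 1131 + 877 + 669 = 6775 billion.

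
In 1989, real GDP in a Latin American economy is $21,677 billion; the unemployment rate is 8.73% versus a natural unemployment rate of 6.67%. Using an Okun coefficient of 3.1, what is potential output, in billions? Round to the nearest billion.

$23,156 billion

Unemployment gap = 8.73 - 6.67 = 2.06 points, so output gap = -3.1 × 2.06 = -6.386%.
Since Y = Y* × (1 + gap/100), Y* = 21677/0.93614 ≈ 23156 billion.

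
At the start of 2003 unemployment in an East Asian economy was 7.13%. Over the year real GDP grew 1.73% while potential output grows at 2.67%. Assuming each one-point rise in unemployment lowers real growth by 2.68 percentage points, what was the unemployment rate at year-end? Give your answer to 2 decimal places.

Growth-rate Okun's law: g_Y = g_Y* - β × Δu, so Δu = (g_Y* - g_Y)/β.
Δu = (2.67 - 1.73)/2.68 = 0.94/2.68 = 0.35 percentage points.
Year-end unemployment = 7.13 + 0.35 = 7.48%.

7.48%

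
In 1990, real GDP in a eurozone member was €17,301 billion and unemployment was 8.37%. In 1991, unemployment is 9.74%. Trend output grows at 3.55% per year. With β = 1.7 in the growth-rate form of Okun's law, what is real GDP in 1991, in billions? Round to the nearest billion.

€17,512 billion

Δu = 9.74 - 8.37 = 1.37 points.
Okun's law (growth form): g_Y = g_Y* - β × Δu = 3.55 - 1.7 × (1.37) = 3.55 - 2.329 = 1.221%.
Real GDP in the next year = 17301 × (1 + 1.221/100) = 17301 × 1.01221 ≈ 17512 billion.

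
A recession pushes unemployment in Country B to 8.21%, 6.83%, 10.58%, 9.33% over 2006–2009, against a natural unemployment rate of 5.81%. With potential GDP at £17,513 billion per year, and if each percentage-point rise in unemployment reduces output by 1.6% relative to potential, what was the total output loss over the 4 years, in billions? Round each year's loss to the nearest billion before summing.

£3,281 billion

Year 2006: gap = -1.6 × (8.21 - 5.81) = -3.84%, loss ≈ 17513 × 3.84/100 ≈ 672.
Year 2007: gap = -1.6 × (6.83 - 5.81) = -1.632%, loss ≈ 17513 × 1.632/100 ≈ 286.
Year 2008: gap = -1.6 × (10.58 - 5.81) = -7.632%, loss ≈ 17513 × 7.632/100 ≈ 1337.
Year 2009: gap = -1.6 × (9.33 - 5.81) = -5.632%, loss ≈ 17513 × 5.632/100 ≈ 986.
Total lost output = 672 + 286 + 1337 + 986 = 3281 billion.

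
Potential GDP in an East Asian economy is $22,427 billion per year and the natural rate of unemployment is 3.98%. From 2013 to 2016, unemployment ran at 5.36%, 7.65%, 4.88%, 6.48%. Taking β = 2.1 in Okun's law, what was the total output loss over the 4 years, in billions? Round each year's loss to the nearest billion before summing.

$3,979 billion

Year 2013: gap = -2.1 × (5.36 - 3.98) = -2.898%, loss ≈ 22427 × 2.898/100 ≈ 650.
Year 2014: gap = -2.1 × (7.65 - 3.98) = -7.707%, loss ≈ 22427 × 7.707/100 ≈ 1728.
Year 2015: gap = -2.1 × (4.88 - 3.98) = -1.89%, loss ≈ 22427 × 1.89/100 ≈ 424.
Year 2016: gap = -2.1 × (6.48 - 3.98) = -5.25%, loss ≈ 22427 × 5.25/100 ≈ 1177.
Total lost output = 650 + 1728 + 424 + 1177 = 3979 billion.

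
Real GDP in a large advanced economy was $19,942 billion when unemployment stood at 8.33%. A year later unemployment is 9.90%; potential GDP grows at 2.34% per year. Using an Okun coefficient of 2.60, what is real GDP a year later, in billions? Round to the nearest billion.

$19,595 billion

Δu = 9.9 - 8.33 = 1.57 points.
Okun's law (growth form): g_Y = g_Y* - β × Δu = 2.34 - 2.60 × (1.57) = 2.34 - 4.082 = -1.742%.
Real GDP in the next year = 19942 × (1 - 1.742/100) = 19942 × 0.98258 ≈ 19595 billion.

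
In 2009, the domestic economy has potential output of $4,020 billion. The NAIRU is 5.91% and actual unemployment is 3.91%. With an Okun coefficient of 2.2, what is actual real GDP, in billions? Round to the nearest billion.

Unemployment gap = 3.91 - 5.91 = -2 points, so the output gap is -2.2 × (-2) = 4.4%.
Actual GDP = 4020 × (1 + 4.4/100) = 4020 × 1.044 ≈ 4197 billion.

$4,197 billion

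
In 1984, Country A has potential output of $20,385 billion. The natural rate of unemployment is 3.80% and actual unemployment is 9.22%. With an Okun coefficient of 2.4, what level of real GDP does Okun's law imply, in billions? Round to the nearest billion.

$17,733 billion

Unemployment gap = 9.22 - 3.8 = 5.42 points, so the output gap is -2.4 × 5.42 = -13.008%.
Actual GDP = 20385 × (1 - 13.008/100) = 20385 × 0.86992 ≈ 17733 billion.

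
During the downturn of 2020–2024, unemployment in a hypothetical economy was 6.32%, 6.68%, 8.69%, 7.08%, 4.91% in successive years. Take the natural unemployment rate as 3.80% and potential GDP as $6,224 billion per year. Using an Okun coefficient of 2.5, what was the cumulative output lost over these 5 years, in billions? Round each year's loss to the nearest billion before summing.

$2,284 billion

Year 2020: gap = -2.5 × (6.32 - 3.8) = -6.3%, loss ≈ 6224 × 6.3/100 ≈ 392.
Year 2021: gap = -2.5 × (6.68 - 3.8) = -7.2%, loss ≈ 6224 × 7.2/100 ≈ 448.
Year 2022: gap = -2.5 × (8.69 - 3.8) = -12.225%, loss ≈ 6224 × 12.225/100 ≈ 761.
Year 2023: gap = -2.5 × (7.08 - 3.8) = -8.2%, loss ≈ 6224 × 8.2/100 ≈ 510.
Year 2024: gap = -2.5 × (4.91 - 3.8) = -2.775%, loss ≈ 6224 × 2.775/100 ≈ 173.
Total lost output = 392 + 448 + 761 + 510 + 173 = 2284 billion.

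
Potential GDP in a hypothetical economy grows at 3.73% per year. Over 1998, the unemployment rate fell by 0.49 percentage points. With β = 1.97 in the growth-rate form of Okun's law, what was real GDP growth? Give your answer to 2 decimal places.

4.70%

Growth-rate Okun's law: g_Y = g_Y* - β × Δu.
g_Y = 3.73 - 1.97 × (-0.49) = 3.73 + 0.9653 = 4.6953%, i.e. 4.70% to 2 d.p.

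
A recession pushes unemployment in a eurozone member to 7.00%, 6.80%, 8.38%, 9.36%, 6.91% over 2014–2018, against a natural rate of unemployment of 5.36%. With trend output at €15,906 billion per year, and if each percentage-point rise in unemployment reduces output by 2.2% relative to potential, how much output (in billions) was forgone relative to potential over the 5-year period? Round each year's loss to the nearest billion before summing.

Year 2014: gap = -2.2 × (7 - 5.36) = -3.608%, loss ≈ 15906 × 3.608/100 ≈ 574.
Year 2015: gap = -2.2 × (6.8 - 5.36) = -3.168%, loss ≈ 15906 × 3.168/100 ≈ 504.
Year 2016: gap = -2.2 × (8.38 - 5.36) = -6.644%, loss ≈ 15906 × 6.644/100 ≈ 1057.
Year 2017: gap = -2.2 × (9.36 - 5.36) = -8.8%, loss ≈ 15906 × 8.8/100 ≈ 1400.
Year 2018: gap = -2.2 × (6.91 - 5.36) = -3.41%, loss ≈ 15906 × 3.41/100 ≈ 542.
Total lost output = 574 + 504 + 1057 + 1400 + 542 = 4077 billion.

€4,077 billion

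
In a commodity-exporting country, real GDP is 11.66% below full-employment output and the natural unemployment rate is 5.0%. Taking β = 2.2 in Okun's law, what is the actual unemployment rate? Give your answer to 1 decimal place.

From Okun's law, u - u* = -(output gap)/β = -(-11.66)/2.2 = 5.3 points.
So u = 5 + 5.3 = 10.3%.

10.3%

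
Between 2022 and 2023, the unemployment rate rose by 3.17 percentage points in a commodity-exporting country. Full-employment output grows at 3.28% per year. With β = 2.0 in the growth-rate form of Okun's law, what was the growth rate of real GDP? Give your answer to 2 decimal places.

-3.06%

Growth-rate Okun's law: g_Y = g_Y* - β × Δu.
g_Y = 3.28 - 2.0 × (3.17) = 3.28 - 6.34 = -3.06%, i.e. -3.06% to 2 d.p.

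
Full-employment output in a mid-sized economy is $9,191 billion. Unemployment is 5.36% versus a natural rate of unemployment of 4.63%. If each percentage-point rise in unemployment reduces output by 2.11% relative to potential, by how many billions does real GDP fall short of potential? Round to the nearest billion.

$142 billion

Output gap = -2.11 × (5.36 - 4.63) = -2.11 × 0.73 = -1.5403%.
Actual GDP ≈ 9191 × 0.984597 ≈ 9049 billion, so the shortfall is 9191 - 9049 = 142 billion.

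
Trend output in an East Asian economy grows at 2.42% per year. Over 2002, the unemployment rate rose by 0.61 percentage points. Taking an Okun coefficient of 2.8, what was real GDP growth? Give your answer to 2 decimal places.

Growth-rate Okun's law: g_Y = g_Y* - β × Δu.
g_Y = 2.42 - 2.8 × (0.61) = 2.42 - 1.708 = 0.712%, i.e. 0.71% to 2 d.p.

0.71%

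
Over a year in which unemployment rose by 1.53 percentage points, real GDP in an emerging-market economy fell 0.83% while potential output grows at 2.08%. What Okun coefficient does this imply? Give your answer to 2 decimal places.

Growth form: g_Y = g_Y* - β × Δu, so β = (g_Y* - g_Y)/Δu.
β = (2.08 + 0.83)/1.53 = 2.91/1.53 = 1.90.

β ≈ 1.90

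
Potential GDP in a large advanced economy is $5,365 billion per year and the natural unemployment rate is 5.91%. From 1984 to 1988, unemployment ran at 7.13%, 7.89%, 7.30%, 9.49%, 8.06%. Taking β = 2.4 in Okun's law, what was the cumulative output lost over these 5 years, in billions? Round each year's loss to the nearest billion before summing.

$1,329 billion

Year 1984: gap = -2.4 × (7.13 - 5.91) = -2.928%, loss ≈ 5365 × 2.928/100 ≈ 157.
Year 1985: gap = -2.4 × (7.89 - 5.91) = -4.752%, loss ≈ 5365 × 4.752/100 ≈ 255.
Year 1986: gap = -2.4 × (7.3 - 5.91) = -3.336%, loss ≈ 5365 × 3.336/100 ≈ 179.
Year 1987: gap = -2.4 × (9.49 - 5.91) = -8.592%, loss ≈ 5365 × 8.592/100 ≈ 461.
Year 1988: gap = -2.4 × (8.06 - 5.91) = -5.16%, loss ≈ 5365 × 5.16/100 ≈ 277.
Total lost output = 157 + 255 + 179 + 461 + 277 = 1329 billion.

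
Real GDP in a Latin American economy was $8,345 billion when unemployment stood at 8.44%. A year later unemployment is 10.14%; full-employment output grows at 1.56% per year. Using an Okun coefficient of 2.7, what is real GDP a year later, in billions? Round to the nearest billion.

Δu = 10.14 - 8.44 = 1.7 points.
Okun's law (growth form): g_Y = g_Y* - β × Δu = 1.56 - 2.7 × (1.70) = 1.56 - 4.59 = -3.03%.
Real GDP in the next year = 8345 × (1 - 3.03/100) = 8345 × 0.9697 ≈ 8092 billion.

$8,092 billion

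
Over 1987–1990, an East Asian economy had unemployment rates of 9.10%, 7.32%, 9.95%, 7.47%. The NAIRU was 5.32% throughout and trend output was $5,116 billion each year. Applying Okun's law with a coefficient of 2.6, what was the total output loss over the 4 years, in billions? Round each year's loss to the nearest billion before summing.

$1,671 billion

Year 1987: gap = -2.6 × (9.1 - 5.32) = -9.828%, loss ≈ 5116 × 9.828/100 ≈ 503.
Year 1988: gap = -2.6 × (7.32 - 5.32) = -5.2%, loss ≈ 5116 × 5.2/100 ≈ 266.
Year 1989: gap = -2.6 × (9.95 - 5.32) = -12.038%, loss ≈ 5116 × 12.038/100 ≈ 616.
Year 1990: gap = -2.6 × (7.47 - 5.32) = -5.59%, loss ≈ 5116 × 5.59/100 ≈ 286.
Total lost output = 503 + 266 + 616 + 286 = 1671 billion.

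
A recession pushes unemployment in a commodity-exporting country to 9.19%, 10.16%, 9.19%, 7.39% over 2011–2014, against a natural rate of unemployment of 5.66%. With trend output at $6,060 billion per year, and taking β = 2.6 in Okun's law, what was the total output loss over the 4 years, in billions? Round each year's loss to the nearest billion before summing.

Year 2011: gap = -2.6 × (9.19 - 5.66) = -9.178%, loss ≈ 6060 × 9.178/100 ≈ 556.
Year 2012: gap = -2.6 × (10.16 - 5.66) = -11.7%, loss ≈ 6060 × 11.7/100 ≈ 709.
Year 2013: gap = -2.6 × (9.19 - 5.66) = -9.178%, loss ≈ 6060 × 9.178/100 ≈ 556.
Year 2014: gap = -2.6 × (7.39 - 5.66) = -4.498%, loss ≈ 6060 × 4.498/100 ≈ 273.
Total lost output = 556 + 709 + 556 + 273 = 2094 billion.

$2,094 billion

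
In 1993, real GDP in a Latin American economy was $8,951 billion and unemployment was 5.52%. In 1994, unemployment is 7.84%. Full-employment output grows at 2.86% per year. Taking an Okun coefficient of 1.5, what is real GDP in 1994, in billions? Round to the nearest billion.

$8,896 billion

Δu = 7.84 - 5.52 = 2.32 points.
Okun's law (growth form): g_Y = g_Y* - β × Δu = 2.86 - 1.5 × (2.32) = 2.86 - 3.48 = -0.62%.
Real GDP in the next year = 8951 × (1 - 0.62/100) = 8951 × 0.9938 ≈ 8896 billion.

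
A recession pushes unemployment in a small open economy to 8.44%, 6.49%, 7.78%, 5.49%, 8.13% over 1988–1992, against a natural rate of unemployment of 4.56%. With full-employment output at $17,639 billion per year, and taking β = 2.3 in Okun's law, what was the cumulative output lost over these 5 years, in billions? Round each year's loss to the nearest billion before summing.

Year 1988: gap = -2.3 × (8.44 - 4.56) = -8.924%, loss ≈ 17639 × 8.924/100 ≈ 1574.
Year 1989: gap = -2.3 × (6.49 - 4.56) = -4.439%, loss ≈ 17639 × 4.439/100 ≈ 783.
Year 1990: gap = -2.3 × (7.78 - 4.56) = -7.406%, loss ≈ 17639 × 7.406/100 ≈ 1306.
Year 1991: gap = -2.3 × (5.49 - 4.56) = -2.139%, loss ≈ 17639 × 2.139/100 ≈ 377.
Year 1992: gap = -2.3 × (8.13 - 4.56) = -8.211%, loss ≈ 17639 × 8.211/100 ≈ 1448.
Total lost output = 1574 + 783 + 1306 + 377 + 1448 = 5488 billion.

$5,488 billion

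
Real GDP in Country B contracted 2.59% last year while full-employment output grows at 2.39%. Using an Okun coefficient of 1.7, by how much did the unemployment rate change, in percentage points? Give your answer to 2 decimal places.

Growth-rate Okun's law: g_Y = g_Y* - β × Δu, so Δu = (g_Y* - g_Y)/β.
Δu = (2.39 + 2.59)/1.7 = 4.98/1.7 = 2.93 percentage points.

2.93 percentage points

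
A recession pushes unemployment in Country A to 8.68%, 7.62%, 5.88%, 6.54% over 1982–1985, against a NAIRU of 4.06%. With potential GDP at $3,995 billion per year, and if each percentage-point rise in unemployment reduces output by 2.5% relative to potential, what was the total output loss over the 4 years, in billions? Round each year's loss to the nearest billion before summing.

Year 1982: gap = -2.5 × (8.68 - 4.06) = -11.55%, loss ≈ 3995 × 11.55/100 ≈ 461.
Year 1983: gap = -2.5 × (7.62 - 4.06) = -8.9%, loss ≈ 3995 × 8.9/100 ≈ 356.
Year 1984: gap = -2.5 × (5.88 - 4.06) = -4.55%, loss ≈ 3995 × 4.55/100 ≈ 182.
Year 1985: gap = -2.5 × (6.54 - 4.06) = -6.2%, loss ≈ 3995 × 6.2/100 ≈ 248.
Total lost output = 461 + 356 + 182 + 248 = 1247 billion.

$1,247 billion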